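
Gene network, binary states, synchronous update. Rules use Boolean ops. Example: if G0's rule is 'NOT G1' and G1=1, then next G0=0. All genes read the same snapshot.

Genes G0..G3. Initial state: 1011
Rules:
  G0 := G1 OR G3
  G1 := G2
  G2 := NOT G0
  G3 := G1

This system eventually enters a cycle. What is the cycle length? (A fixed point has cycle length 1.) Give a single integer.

Step 0: 1011
Step 1: G0=G1|G3=0|1=1 G1=G2=1 G2=NOT G0=NOT 1=0 G3=G1=0 -> 1100
Step 2: G0=G1|G3=1|0=1 G1=G2=0 G2=NOT G0=NOT 1=0 G3=G1=1 -> 1001
Step 3: G0=G1|G3=0|1=1 G1=G2=0 G2=NOT G0=NOT 1=0 G3=G1=0 -> 1000
Step 4: G0=G1|G3=0|0=0 G1=G2=0 G2=NOT G0=NOT 1=0 G3=G1=0 -> 0000
Step 5: G0=G1|G3=0|0=0 G1=G2=0 G2=NOT G0=NOT 0=1 G3=G1=0 -> 0010
Step 6: G0=G1|G3=0|0=0 G1=G2=1 G2=NOT G0=NOT 0=1 G3=G1=0 -> 0110
Step 7: G0=G1|G3=1|0=1 G1=G2=1 G2=NOT G0=NOT 0=1 G3=G1=1 -> 1111
Step 8: G0=G1|G3=1|1=1 G1=G2=1 G2=NOT G0=NOT 1=0 G3=G1=1 -> 1101
Step 9: G0=G1|G3=1|1=1 G1=G2=0 G2=NOT G0=NOT 1=0 G3=G1=1 -> 1001
State from step 9 equals state from step 2 -> cycle length 7

Answer: 7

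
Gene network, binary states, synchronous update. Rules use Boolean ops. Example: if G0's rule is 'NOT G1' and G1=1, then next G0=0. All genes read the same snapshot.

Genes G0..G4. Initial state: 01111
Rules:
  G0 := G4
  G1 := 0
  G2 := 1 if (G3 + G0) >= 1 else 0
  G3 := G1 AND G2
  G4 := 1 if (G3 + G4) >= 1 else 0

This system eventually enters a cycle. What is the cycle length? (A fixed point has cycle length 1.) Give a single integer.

Answer: 1

Derivation:
Step 0: 01111
Step 1: G0=G4=1 G1=0(const) G2=(1+0>=1)=1 G3=G1&G2=1&1=1 G4=(1+1>=1)=1 -> 10111
Step 2: G0=G4=1 G1=0(const) G2=(1+1>=1)=1 G3=G1&G2=0&1=0 G4=(1+1>=1)=1 -> 10101
Step 3: G0=G4=1 G1=0(const) G2=(0+1>=1)=1 G3=G1&G2=0&1=0 G4=(0+1>=1)=1 -> 10101
State from step 3 equals state from step 2 -> cycle length 1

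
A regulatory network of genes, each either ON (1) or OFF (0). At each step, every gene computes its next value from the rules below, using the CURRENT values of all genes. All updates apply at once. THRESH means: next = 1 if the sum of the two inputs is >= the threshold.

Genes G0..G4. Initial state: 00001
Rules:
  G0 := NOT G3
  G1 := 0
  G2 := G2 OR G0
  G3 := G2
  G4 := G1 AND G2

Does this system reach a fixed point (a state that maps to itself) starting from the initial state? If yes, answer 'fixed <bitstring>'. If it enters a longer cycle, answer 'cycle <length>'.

Step 0: 00001
Step 1: G0=NOT G3=NOT 0=1 G1=0(const) G2=G2|G0=0|0=0 G3=G2=0 G4=G1&G2=0&0=0 -> 10000
Step 2: G0=NOT G3=NOT 0=1 G1=0(const) G2=G2|G0=0|1=1 G3=G2=0 G4=G1&G2=0&0=0 -> 10100
Step 3: G0=NOT G3=NOT 0=1 G1=0(const) G2=G2|G0=1|1=1 G3=G2=1 G4=G1&G2=0&1=0 -> 10110
Step 4: G0=NOT G3=NOT 1=0 G1=0(const) G2=G2|G0=1|1=1 G3=G2=1 G4=G1&G2=0&1=0 -> 00110
Step 5: G0=NOT G3=NOT 1=0 G1=0(const) G2=G2|G0=1|0=1 G3=G2=1 G4=G1&G2=0&1=0 -> 00110
Fixed point reached at step 4: 00110

Answer: fixed 00110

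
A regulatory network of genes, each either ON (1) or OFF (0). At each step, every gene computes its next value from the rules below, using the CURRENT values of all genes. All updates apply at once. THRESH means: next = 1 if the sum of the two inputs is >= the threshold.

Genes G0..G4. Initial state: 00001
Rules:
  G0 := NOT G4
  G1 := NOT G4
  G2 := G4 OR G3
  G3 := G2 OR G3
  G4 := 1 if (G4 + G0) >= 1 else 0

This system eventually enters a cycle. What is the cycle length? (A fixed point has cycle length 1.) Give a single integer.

Answer: 1

Derivation:
Step 0: 00001
Step 1: G0=NOT G4=NOT 1=0 G1=NOT G4=NOT 1=0 G2=G4|G3=1|0=1 G3=G2|G3=0|0=0 G4=(1+0>=1)=1 -> 00101
Step 2: G0=NOT G4=NOT 1=0 G1=NOT G4=NOT 1=0 G2=G4|G3=1|0=1 G3=G2|G3=1|0=1 G4=(1+0>=1)=1 -> 00111
Step 3: G0=NOT G4=NOT 1=0 G1=NOT G4=NOT 1=0 G2=G4|G3=1|1=1 G3=G2|G3=1|1=1 G4=(1+0>=1)=1 -> 00111
State from step 3 equals state from step 2 -> cycle length 1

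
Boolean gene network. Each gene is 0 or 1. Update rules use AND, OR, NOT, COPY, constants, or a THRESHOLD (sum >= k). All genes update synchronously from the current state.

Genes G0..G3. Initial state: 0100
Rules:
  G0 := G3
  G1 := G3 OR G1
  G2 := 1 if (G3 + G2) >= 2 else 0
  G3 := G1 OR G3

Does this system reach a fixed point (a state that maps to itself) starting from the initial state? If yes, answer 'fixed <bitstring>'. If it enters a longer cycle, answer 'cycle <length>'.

Answer: fixed 1101

Derivation:
Step 0: 0100
Step 1: G0=G3=0 G1=G3|G1=0|1=1 G2=(0+0>=2)=0 G3=G1|G3=1|0=1 -> 0101
Step 2: G0=G3=1 G1=G3|G1=1|1=1 G2=(1+0>=2)=0 G3=G1|G3=1|1=1 -> 1101
Step 3: G0=G3=1 G1=G3|G1=1|1=1 G2=(1+0>=2)=0 G3=G1|G3=1|1=1 -> 1101
Fixed point reached at step 2: 1101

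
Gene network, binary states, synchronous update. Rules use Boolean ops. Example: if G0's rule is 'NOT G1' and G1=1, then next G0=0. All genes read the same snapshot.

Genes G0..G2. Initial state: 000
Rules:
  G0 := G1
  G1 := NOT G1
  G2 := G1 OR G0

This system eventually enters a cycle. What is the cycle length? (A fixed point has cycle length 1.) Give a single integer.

Step 0: 000
Step 1: G0=G1=0 G1=NOT G1=NOT 0=1 G2=G1|G0=0|0=0 -> 010
Step 2: G0=G1=1 G1=NOT G1=NOT 1=0 G2=G1|G0=1|0=1 -> 101
Step 3: G0=G1=0 G1=NOT G1=NOT 0=1 G2=G1|G0=0|1=1 -> 011
Step 4: G0=G1=1 G1=NOT G1=NOT 1=0 G2=G1|G0=1|0=1 -> 101
State from step 4 equals state from step 2 -> cycle length 2

Answer: 2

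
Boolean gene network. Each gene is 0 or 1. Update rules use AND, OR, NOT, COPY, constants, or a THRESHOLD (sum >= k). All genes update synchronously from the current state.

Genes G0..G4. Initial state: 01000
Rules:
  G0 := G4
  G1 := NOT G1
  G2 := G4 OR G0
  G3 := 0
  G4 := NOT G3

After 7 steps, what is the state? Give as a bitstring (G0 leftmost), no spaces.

Step 1: G0=G4=0 G1=NOT G1=NOT 1=0 G2=G4|G0=0|0=0 G3=0(const) G4=NOT G3=NOT 0=1 -> 00001
Step 2: G0=G4=1 G1=NOT G1=NOT 0=1 G2=G4|G0=1|0=1 G3=0(const) G4=NOT G3=NOT 0=1 -> 11101
Step 3: G0=G4=1 G1=NOT G1=NOT 1=0 G2=G4|G0=1|1=1 G3=0(const) G4=NOT G3=NOT 0=1 -> 10101
Step 4: G0=G4=1 G1=NOT G1=NOT 0=1 G2=G4|G0=1|1=1 G3=0(const) G4=NOT G3=NOT 0=1 -> 11101
Step 5: G0=G4=1 G1=NOT G1=NOT 1=0 G2=G4|G0=1|1=1 G3=0(const) G4=NOT G3=NOT 0=1 -> 10101
Step 6: G0=G4=1 G1=NOT G1=NOT 0=1 G2=G4|G0=1|1=1 G3=0(const) G4=NOT G3=NOT 0=1 -> 11101
Step 7: G0=G4=1 G1=NOT G1=NOT 1=0 G2=G4|G0=1|1=1 G3=0(const) G4=NOT G3=NOT 0=1 -> 10101

10101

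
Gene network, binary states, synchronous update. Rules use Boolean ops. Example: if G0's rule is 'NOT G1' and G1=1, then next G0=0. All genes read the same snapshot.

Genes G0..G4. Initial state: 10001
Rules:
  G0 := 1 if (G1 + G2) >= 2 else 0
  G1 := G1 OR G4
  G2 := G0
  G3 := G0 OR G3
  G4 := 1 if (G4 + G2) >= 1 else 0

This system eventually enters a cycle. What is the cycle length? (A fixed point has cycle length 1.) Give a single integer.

Answer: 2

Derivation:
Step 0: 10001
Step 1: G0=(0+0>=2)=0 G1=G1|G4=0|1=1 G2=G0=1 G3=G0|G3=1|0=1 G4=(1+0>=1)=1 -> 01111
Step 2: G0=(1+1>=2)=1 G1=G1|G4=1|1=1 G2=G0=0 G3=G0|G3=0|1=1 G4=(1+1>=1)=1 -> 11011
Step 3: G0=(1+0>=2)=0 G1=G1|G4=1|1=1 G2=G0=1 G3=G0|G3=1|1=1 G4=(1+0>=1)=1 -> 01111
State from step 3 equals state from step 1 -> cycle length 2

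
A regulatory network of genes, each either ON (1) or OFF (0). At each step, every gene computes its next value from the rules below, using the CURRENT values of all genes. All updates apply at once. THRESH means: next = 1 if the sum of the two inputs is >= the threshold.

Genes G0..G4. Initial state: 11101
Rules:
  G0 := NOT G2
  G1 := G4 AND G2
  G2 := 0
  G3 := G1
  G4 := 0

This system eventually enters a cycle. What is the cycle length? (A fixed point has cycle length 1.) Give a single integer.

Answer: 1

Derivation:
Step 0: 11101
Step 1: G0=NOT G2=NOT 1=0 G1=G4&G2=1&1=1 G2=0(const) G3=G1=1 G4=0(const) -> 01010
Step 2: G0=NOT G2=NOT 0=1 G1=G4&G2=0&0=0 G2=0(const) G3=G1=1 G4=0(const) -> 10010
Step 3: G0=NOT G2=NOT 0=1 G1=G4&G2=0&0=0 G2=0(const) G3=G1=0 G4=0(const) -> 10000
Step 4: G0=NOT G2=NOT 0=1 G1=G4&G2=0&0=0 G2=0(const) G3=G1=0 G4=0(const) -> 10000
State from step 4 equals state from step 3 -> cycle length 1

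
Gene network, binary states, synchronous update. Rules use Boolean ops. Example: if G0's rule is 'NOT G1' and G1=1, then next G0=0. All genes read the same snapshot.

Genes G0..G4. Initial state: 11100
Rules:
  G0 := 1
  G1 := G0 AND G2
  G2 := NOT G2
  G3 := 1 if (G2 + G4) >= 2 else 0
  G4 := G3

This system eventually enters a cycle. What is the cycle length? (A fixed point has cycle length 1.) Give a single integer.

Answer: 2

Derivation:
Step 0: 11100
Step 1: G0=1(const) G1=G0&G2=1&1=1 G2=NOT G2=NOT 1=0 G3=(1+0>=2)=0 G4=G3=0 -> 11000
Step 2: G0=1(const) G1=G0&G2=1&0=0 G2=NOT G2=NOT 0=1 G3=(0+0>=2)=0 G4=G3=0 -> 10100
Step 3: G0=1(const) G1=G0&G2=1&1=1 G2=NOT G2=NOT 1=0 G3=(1+0>=2)=0 G4=G3=0 -> 11000
State from step 3 equals state from step 1 -> cycle length 2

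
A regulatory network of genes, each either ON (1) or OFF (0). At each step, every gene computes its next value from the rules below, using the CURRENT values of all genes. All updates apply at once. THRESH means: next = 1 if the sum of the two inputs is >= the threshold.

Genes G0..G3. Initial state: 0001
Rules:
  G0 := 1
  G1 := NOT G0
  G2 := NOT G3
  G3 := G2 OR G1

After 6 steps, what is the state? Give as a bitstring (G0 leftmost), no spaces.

Step 1: G0=1(const) G1=NOT G0=NOT 0=1 G2=NOT G3=NOT 1=0 G3=G2|G1=0|0=0 -> 1100
Step 2: G0=1(const) G1=NOT G0=NOT 1=0 G2=NOT G3=NOT 0=1 G3=G2|G1=0|1=1 -> 1011
Step 3: G0=1(const) G1=NOT G0=NOT 1=0 G2=NOT G3=NOT 1=0 G3=G2|G1=1|0=1 -> 1001
Step 4: G0=1(const) G1=NOT G0=NOT 1=0 G2=NOT G3=NOT 1=0 G3=G2|G1=0|0=0 -> 1000
Step 5: G0=1(const) G1=NOT G0=NOT 1=0 G2=NOT G3=NOT 0=1 G3=G2|G1=0|0=0 -> 1010
Step 6: G0=1(const) G1=NOT G0=NOT 1=0 G2=NOT G3=NOT 0=1 G3=G2|G1=1|0=1 -> 1011

1011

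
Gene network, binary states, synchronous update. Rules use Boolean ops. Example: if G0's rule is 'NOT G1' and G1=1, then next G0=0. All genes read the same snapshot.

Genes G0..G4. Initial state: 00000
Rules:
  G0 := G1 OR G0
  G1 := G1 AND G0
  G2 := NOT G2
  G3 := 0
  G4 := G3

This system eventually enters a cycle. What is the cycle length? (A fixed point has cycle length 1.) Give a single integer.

Step 0: 00000
Step 1: G0=G1|G0=0|0=0 G1=G1&G0=0&0=0 G2=NOT G2=NOT 0=1 G3=0(const) G4=G3=0 -> 00100
Step 2: G0=G1|G0=0|0=0 G1=G1&G0=0&0=0 G2=NOT G2=NOT 1=0 G3=0(const) G4=G3=0 -> 00000
State from step 2 equals state from step 0 -> cycle length 2

Answer: 2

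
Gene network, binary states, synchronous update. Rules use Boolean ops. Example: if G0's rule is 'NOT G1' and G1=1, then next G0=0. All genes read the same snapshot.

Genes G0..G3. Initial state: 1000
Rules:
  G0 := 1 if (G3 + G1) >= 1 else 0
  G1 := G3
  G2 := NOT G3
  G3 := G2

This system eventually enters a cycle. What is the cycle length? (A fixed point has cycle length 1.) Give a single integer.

Answer: 4

Derivation:
Step 0: 1000
Step 1: G0=(0+0>=1)=0 G1=G3=0 G2=NOT G3=NOT 0=1 G3=G2=0 -> 0010
Step 2: G0=(0+0>=1)=0 G1=G3=0 G2=NOT G3=NOT 0=1 G3=G2=1 -> 0011
Step 3: G0=(1+0>=1)=1 G1=G3=1 G2=NOT G3=NOT 1=0 G3=G2=1 -> 1101
Step 4: G0=(1+1>=1)=1 G1=G3=1 G2=NOT G3=NOT 1=0 G3=G2=0 -> 1100
Step 5: G0=(0+1>=1)=1 G1=G3=0 G2=NOT G3=NOT 0=1 G3=G2=0 -> 1010
Step 6: G0=(0+0>=1)=0 G1=G3=0 G2=NOT G3=NOT 0=1 G3=G2=1 -> 0011
State from step 6 equals state from step 2 -> cycle length 4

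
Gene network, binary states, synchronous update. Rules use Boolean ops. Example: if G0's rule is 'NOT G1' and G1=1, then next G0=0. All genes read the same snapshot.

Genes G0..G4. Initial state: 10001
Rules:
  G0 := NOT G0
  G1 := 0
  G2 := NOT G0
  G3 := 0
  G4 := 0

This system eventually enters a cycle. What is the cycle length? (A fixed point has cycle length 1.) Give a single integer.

Answer: 2

Derivation:
Step 0: 10001
Step 1: G0=NOT G0=NOT 1=0 G1=0(const) G2=NOT G0=NOT 1=0 G3=0(const) G4=0(const) -> 00000
Step 2: G0=NOT G0=NOT 0=1 G1=0(const) G2=NOT G0=NOT 0=1 G3=0(const) G4=0(const) -> 10100
Step 3: G0=NOT G0=NOT 1=0 G1=0(const) G2=NOT G0=NOT 1=0 G3=0(const) G4=0(const) -> 00000
State from step 3 equals state from step 1 -> cycle length 2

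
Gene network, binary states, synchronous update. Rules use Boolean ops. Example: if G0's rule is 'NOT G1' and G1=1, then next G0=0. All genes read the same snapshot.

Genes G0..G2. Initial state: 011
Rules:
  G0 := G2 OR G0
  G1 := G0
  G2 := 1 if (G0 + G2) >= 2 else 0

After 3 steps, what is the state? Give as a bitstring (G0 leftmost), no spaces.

Step 1: G0=G2|G0=1|0=1 G1=G0=0 G2=(0+1>=2)=0 -> 100
Step 2: G0=G2|G0=0|1=1 G1=G0=1 G2=(1+0>=2)=0 -> 110
Step 3: G0=G2|G0=0|1=1 G1=G0=1 G2=(1+0>=2)=0 -> 110

110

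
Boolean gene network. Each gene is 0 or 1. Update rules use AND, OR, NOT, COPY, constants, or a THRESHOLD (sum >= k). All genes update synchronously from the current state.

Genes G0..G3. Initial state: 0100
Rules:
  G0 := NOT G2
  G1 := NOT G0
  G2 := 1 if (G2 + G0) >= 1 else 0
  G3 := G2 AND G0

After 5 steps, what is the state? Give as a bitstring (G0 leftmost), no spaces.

Step 1: G0=NOT G2=NOT 0=1 G1=NOT G0=NOT 0=1 G2=(0+0>=1)=0 G3=G2&G0=0&0=0 -> 1100
Step 2: G0=NOT G2=NOT 0=1 G1=NOT G0=NOT 1=0 G2=(0+1>=1)=1 G3=G2&G0=0&1=0 -> 1010
Step 3: G0=NOT G2=NOT 1=0 G1=NOT G0=NOT 1=0 G2=(1+1>=1)=1 G3=G2&G0=1&1=1 -> 0011
Step 4: G0=NOT G2=NOT 1=0 G1=NOT G0=NOT 0=1 G2=(1+0>=1)=1 G3=G2&G0=1&0=0 -> 0110
Step 5: G0=NOT G2=NOT 1=0 G1=NOT G0=NOT 0=1 G2=(1+0>=1)=1 G3=G2&G0=1&0=0 -> 0110

0110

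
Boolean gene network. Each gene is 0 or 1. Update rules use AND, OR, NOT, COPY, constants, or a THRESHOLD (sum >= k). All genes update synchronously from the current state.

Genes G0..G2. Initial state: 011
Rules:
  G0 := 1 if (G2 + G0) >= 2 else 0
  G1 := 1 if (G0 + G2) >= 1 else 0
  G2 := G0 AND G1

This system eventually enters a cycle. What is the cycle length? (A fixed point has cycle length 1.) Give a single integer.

Step 0: 011
Step 1: G0=(1+0>=2)=0 G1=(0+1>=1)=1 G2=G0&G1=0&1=0 -> 010
Step 2: G0=(0+0>=2)=0 G1=(0+0>=1)=0 G2=G0&G1=0&1=0 -> 000
Step 3: G0=(0+0>=2)=0 G1=(0+0>=1)=0 G2=G0&G1=0&0=0 -> 000
State from step 3 equals state from step 2 -> cycle length 1

Answer: 1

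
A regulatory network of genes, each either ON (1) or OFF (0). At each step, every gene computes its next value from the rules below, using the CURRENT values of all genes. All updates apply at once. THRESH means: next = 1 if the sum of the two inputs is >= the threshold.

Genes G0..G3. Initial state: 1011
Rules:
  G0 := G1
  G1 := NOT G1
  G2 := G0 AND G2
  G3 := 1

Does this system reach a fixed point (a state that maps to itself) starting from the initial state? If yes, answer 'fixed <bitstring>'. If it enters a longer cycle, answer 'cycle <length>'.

Step 0: 1011
Step 1: G0=G1=0 G1=NOT G1=NOT 0=1 G2=G0&G2=1&1=1 G3=1(const) -> 0111
Step 2: G0=G1=1 G1=NOT G1=NOT 1=0 G2=G0&G2=0&1=0 G3=1(const) -> 1001
Step 3: G0=G1=0 G1=NOT G1=NOT 0=1 G2=G0&G2=1&0=0 G3=1(const) -> 0101
Step 4: G0=G1=1 G1=NOT G1=NOT 1=0 G2=G0&G2=0&0=0 G3=1(const) -> 1001
Cycle of length 2 starting at step 2 -> no fixed point

Answer: cycle 2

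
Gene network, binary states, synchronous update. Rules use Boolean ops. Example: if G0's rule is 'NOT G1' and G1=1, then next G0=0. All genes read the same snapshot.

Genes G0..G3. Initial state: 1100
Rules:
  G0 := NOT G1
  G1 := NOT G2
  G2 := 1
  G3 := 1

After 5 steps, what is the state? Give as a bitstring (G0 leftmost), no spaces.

Step 1: G0=NOT G1=NOT 1=0 G1=NOT G2=NOT 0=1 G2=1(const) G3=1(const) -> 0111
Step 2: G0=NOT G1=NOT 1=0 G1=NOT G2=NOT 1=0 G2=1(const) G3=1(const) -> 0011
Step 3: G0=NOT G1=NOT 0=1 G1=NOT G2=NOT 1=0 G2=1(const) G3=1(const) -> 1011
Step 4: G0=NOT G1=NOT 0=1 G1=NOT G2=NOT 1=0 G2=1(const) G3=1(const) -> 1011
Step 5: G0=NOT G1=NOT 0=1 G1=NOT G2=NOT 1=0 G2=1(const) G3=1(const) -> 1011

1011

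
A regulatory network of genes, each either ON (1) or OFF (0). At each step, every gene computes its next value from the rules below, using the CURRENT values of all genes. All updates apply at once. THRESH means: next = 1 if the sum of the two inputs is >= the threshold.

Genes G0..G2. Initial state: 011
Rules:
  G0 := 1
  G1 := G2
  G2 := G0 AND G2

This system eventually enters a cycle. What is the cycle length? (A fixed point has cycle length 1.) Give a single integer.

Step 0: 011
Step 1: G0=1(const) G1=G2=1 G2=G0&G2=0&1=0 -> 110
Step 2: G0=1(const) G1=G2=0 G2=G0&G2=1&0=0 -> 100
Step 3: G0=1(const) G1=G2=0 G2=G0&G2=1&0=0 -> 100
State from step 3 equals state from step 2 -> cycle length 1

Answer: 1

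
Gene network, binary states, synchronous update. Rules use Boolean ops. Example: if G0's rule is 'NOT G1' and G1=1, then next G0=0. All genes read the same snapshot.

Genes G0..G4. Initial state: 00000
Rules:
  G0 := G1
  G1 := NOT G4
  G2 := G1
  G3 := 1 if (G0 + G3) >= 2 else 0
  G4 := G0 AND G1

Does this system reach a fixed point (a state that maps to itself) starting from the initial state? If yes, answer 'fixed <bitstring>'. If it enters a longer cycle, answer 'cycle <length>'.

Step 0: 00000
Step 1: G0=G1=0 G1=NOT G4=NOT 0=1 G2=G1=0 G3=(0+0>=2)=0 G4=G0&G1=0&0=0 -> 01000
Step 2: G0=G1=1 G1=NOT G4=NOT 0=1 G2=G1=1 G3=(0+0>=2)=0 G4=G0&G1=0&1=0 -> 11100
Step 3: G0=G1=1 G1=NOT G4=NOT 0=1 G2=G1=1 G3=(1+0>=2)=0 G4=G0&G1=1&1=1 -> 11101
Step 4: G0=G1=1 G1=NOT G4=NOT 1=0 G2=G1=1 G3=(1+0>=2)=0 G4=G0&G1=1&1=1 -> 10101
Step 5: G0=G1=0 G1=NOT G4=NOT 1=0 G2=G1=0 G3=(1+0>=2)=0 G4=G0&G1=1&0=0 -> 00000
Cycle of length 5 starting at step 0 -> no fixed point

Answer: cycle 5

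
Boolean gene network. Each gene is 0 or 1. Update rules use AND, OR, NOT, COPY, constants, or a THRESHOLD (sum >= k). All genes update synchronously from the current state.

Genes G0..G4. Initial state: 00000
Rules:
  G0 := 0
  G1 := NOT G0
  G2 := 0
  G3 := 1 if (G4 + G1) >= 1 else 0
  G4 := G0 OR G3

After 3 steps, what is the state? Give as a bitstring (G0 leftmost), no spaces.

Step 1: G0=0(const) G1=NOT G0=NOT 0=1 G2=0(const) G3=(0+0>=1)=0 G4=G0|G3=0|0=0 -> 01000
Step 2: G0=0(const) G1=NOT G0=NOT 0=1 G2=0(const) G3=(0+1>=1)=1 G4=G0|G3=0|0=0 -> 01010
Step 3: G0=0(const) G1=NOT G0=NOT 0=1 G2=0(const) G3=(0+1>=1)=1 G4=G0|G3=0|1=1 -> 01011

01011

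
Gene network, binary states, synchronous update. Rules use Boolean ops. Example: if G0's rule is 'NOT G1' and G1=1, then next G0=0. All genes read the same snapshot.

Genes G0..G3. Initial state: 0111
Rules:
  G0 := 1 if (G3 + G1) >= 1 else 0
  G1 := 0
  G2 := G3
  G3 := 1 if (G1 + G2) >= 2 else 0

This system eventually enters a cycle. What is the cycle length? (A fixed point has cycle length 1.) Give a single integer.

Answer: 1

Derivation:
Step 0: 0111
Step 1: G0=(1+1>=1)=1 G1=0(const) G2=G3=1 G3=(1+1>=2)=1 -> 1011
Step 2: G0=(1+0>=1)=1 G1=0(const) G2=G3=1 G3=(0+1>=2)=0 -> 1010
Step 3: G0=(0+0>=1)=0 G1=0(const) G2=G3=0 G3=(0+1>=2)=0 -> 0000
Step 4: G0=(0+0>=1)=0 G1=0(const) G2=G3=0 G3=(0+0>=2)=0 -> 0000
State from step 4 equals state from step 3 -> cycle length 1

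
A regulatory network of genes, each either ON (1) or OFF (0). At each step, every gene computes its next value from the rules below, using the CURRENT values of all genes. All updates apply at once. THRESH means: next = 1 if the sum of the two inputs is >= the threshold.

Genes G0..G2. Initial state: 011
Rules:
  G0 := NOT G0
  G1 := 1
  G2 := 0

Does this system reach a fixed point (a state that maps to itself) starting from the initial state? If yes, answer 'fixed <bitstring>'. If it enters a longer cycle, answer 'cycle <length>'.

Answer: cycle 2

Derivation:
Step 0: 011
Step 1: G0=NOT G0=NOT 0=1 G1=1(const) G2=0(const) -> 110
Step 2: G0=NOT G0=NOT 1=0 G1=1(const) G2=0(const) -> 010
Step 3: G0=NOT G0=NOT 0=1 G1=1(const) G2=0(const) -> 110
Cycle of length 2 starting at step 1 -> no fixed point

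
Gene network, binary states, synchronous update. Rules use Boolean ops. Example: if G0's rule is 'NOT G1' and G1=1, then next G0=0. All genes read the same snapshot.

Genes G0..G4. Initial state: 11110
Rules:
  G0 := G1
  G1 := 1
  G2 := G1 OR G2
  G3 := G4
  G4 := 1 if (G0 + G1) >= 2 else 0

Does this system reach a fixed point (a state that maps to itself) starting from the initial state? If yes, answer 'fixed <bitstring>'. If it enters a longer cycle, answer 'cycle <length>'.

Answer: fixed 11111

Derivation:
Step 0: 11110
Step 1: G0=G1=1 G1=1(const) G2=G1|G2=1|1=1 G3=G4=0 G4=(1+1>=2)=1 -> 11101
Step 2: G0=G1=1 G1=1(const) G2=G1|G2=1|1=1 G3=G4=1 G4=(1+1>=2)=1 -> 11111
Step 3: G0=G1=1 G1=1(const) G2=G1|G2=1|1=1 G3=G4=1 G4=(1+1>=2)=1 -> 11111
Fixed point reached at step 2: 11111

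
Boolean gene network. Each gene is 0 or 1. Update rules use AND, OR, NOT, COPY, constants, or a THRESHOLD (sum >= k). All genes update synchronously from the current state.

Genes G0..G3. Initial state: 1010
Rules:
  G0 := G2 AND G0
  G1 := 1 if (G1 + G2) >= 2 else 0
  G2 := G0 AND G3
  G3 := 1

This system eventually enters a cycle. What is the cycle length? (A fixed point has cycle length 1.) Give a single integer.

Step 0: 1010
Step 1: G0=G2&G0=1&1=1 G1=(0+1>=2)=0 G2=G0&G3=1&0=0 G3=1(const) -> 1001
Step 2: G0=G2&G0=0&1=0 G1=(0+0>=2)=0 G2=G0&G3=1&1=1 G3=1(const) -> 0011
Step 3: G0=G2&G0=1&0=0 G1=(0+1>=2)=0 G2=G0&G3=0&1=0 G3=1(const) -> 0001
Step 4: G0=G2&G0=0&0=0 G1=(0+0>=2)=0 G2=G0&G3=0&1=0 G3=1(const) -> 0001
State from step 4 equals state from step 3 -> cycle length 1

Answer: 1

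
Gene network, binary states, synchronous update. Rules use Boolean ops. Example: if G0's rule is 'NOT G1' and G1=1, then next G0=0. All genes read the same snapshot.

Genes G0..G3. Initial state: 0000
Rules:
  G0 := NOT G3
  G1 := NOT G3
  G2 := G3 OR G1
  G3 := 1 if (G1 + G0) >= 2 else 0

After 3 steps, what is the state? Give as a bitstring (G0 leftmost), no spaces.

Step 1: G0=NOT G3=NOT 0=1 G1=NOT G3=NOT 0=1 G2=G3|G1=0|0=0 G3=(0+0>=2)=0 -> 1100
Step 2: G0=NOT G3=NOT 0=1 G1=NOT G3=NOT 0=1 G2=G3|G1=0|1=1 G3=(1+1>=2)=1 -> 1111
Step 3: G0=NOT G3=NOT 1=0 G1=NOT G3=NOT 1=0 G2=G3|G1=1|1=1 G3=(1+1>=2)=1 -> 0011

0011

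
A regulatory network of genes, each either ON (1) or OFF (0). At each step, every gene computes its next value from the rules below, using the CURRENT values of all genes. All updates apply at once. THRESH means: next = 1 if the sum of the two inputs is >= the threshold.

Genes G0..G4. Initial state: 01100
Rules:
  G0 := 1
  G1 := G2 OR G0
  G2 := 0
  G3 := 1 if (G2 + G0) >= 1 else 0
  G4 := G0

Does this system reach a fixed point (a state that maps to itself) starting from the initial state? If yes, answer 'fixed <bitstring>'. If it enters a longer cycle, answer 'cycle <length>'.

Step 0: 01100
Step 1: G0=1(const) G1=G2|G0=1|0=1 G2=0(const) G3=(1+0>=1)=1 G4=G0=0 -> 11010
Step 2: G0=1(const) G1=G2|G0=0|1=1 G2=0(const) G3=(0+1>=1)=1 G4=G0=1 -> 11011
Step 3: G0=1(const) G1=G2|G0=0|1=1 G2=0(const) G3=(0+1>=1)=1 G4=G0=1 -> 11011
Fixed point reached at step 2: 11011

Answer: fixed 11011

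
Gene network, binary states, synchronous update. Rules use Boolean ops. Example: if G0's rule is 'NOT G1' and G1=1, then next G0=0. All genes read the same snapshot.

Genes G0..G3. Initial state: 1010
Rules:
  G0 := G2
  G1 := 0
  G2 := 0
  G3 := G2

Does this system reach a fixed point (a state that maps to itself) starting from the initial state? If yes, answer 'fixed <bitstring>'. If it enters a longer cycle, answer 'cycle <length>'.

Answer: fixed 0000

Derivation:
Step 0: 1010
Step 1: G0=G2=1 G1=0(const) G2=0(const) G3=G2=1 -> 1001
Step 2: G0=G2=0 G1=0(const) G2=0(const) G3=G2=0 -> 0000
Step 3: G0=G2=0 G1=0(const) G2=0(const) G3=G2=0 -> 0000
Fixed point reached at step 2: 0000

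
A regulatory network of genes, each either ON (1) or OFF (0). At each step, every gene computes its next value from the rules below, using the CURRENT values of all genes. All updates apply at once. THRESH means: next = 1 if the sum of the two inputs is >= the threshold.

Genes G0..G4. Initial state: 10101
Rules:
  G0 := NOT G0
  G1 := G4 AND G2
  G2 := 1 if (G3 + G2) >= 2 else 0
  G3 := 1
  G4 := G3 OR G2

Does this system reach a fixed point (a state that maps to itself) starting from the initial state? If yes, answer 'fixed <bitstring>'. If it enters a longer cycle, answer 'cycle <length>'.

Answer: cycle 2

Derivation:
Step 0: 10101
Step 1: G0=NOT G0=NOT 1=0 G1=G4&G2=1&1=1 G2=(0+1>=2)=0 G3=1(const) G4=G3|G2=0|1=1 -> 01011
Step 2: G0=NOT G0=NOT 0=1 G1=G4&G2=1&0=0 G2=(1+0>=2)=0 G3=1(const) G4=G3|G2=1|0=1 -> 10011
Step 3: G0=NOT G0=NOT 1=0 G1=G4&G2=1&0=0 G2=(1+0>=2)=0 G3=1(const) G4=G3|G2=1|0=1 -> 00011
Step 4: G0=NOT G0=NOT 0=1 G1=G4&G2=1&0=0 G2=(1+0>=2)=0 G3=1(const) G4=G3|G2=1|0=1 -> 10011
Cycle of length 2 starting at step 2 -> no fixed point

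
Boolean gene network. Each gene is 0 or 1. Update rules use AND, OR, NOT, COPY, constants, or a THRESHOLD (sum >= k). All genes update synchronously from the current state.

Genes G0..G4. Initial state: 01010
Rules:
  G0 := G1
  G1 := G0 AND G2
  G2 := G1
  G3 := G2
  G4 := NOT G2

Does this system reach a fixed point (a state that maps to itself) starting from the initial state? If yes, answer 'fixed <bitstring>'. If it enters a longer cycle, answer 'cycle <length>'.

Step 0: 01010
Step 1: G0=G1=1 G1=G0&G2=0&0=0 G2=G1=1 G3=G2=0 G4=NOT G2=NOT 0=1 -> 10101
Step 2: G0=G1=0 G1=G0&G2=1&1=1 G2=G1=0 G3=G2=1 G4=NOT G2=NOT 1=0 -> 01010
Cycle of length 2 starting at step 0 -> no fixed point

Answer: cycle 2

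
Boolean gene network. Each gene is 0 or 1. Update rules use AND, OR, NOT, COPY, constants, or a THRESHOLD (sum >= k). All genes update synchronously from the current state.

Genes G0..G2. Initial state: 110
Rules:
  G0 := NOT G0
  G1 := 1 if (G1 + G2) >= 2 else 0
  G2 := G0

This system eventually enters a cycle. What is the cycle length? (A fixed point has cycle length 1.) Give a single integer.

Step 0: 110
Step 1: G0=NOT G0=NOT 1=0 G1=(1+0>=2)=0 G2=G0=1 -> 001
Step 2: G0=NOT G0=NOT 0=1 G1=(0+1>=2)=0 G2=G0=0 -> 100
Step 3: G0=NOT G0=NOT 1=0 G1=(0+0>=2)=0 G2=G0=1 -> 001
State from step 3 equals state from step 1 -> cycle length 2

Answer: 2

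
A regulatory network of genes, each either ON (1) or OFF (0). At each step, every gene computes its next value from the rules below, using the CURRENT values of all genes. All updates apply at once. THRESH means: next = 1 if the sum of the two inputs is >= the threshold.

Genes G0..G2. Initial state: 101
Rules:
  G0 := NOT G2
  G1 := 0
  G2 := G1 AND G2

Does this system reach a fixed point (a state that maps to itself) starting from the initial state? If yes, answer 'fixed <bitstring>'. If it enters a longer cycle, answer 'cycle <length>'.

Answer: fixed 100

Derivation:
Step 0: 101
Step 1: G0=NOT G2=NOT 1=0 G1=0(const) G2=G1&G2=0&1=0 -> 000
Step 2: G0=NOT G2=NOT 0=1 G1=0(const) G2=G1&G2=0&0=0 -> 100
Step 3: G0=NOT G2=NOT 0=1 G1=0(const) G2=G1&G2=0&0=0 -> 100
Fixed point reached at step 2: 100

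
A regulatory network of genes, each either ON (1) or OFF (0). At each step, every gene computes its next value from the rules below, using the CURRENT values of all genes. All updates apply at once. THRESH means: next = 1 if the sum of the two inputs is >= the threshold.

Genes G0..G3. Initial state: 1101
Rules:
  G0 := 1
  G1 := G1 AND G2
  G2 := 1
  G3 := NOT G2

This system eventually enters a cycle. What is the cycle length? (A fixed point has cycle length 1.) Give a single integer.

Answer: 1

Derivation:
Step 0: 1101
Step 1: G0=1(const) G1=G1&G2=1&0=0 G2=1(const) G3=NOT G2=NOT 0=1 -> 1011
Step 2: G0=1(const) G1=G1&G2=0&1=0 G2=1(const) G3=NOT G2=NOT 1=0 -> 1010
Step 3: G0=1(const) G1=G1&G2=0&1=0 G2=1(const) G3=NOT G2=NOT 1=0 -> 1010
State from step 3 equals state from step 2 -> cycle length 1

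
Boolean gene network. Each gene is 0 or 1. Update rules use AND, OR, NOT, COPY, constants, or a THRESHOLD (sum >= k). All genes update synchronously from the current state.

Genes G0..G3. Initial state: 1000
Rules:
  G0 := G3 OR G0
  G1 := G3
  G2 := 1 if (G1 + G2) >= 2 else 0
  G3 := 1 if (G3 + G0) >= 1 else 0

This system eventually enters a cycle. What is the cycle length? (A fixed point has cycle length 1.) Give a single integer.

Step 0: 1000
Step 1: G0=G3|G0=0|1=1 G1=G3=0 G2=(0+0>=2)=0 G3=(0+1>=1)=1 -> 1001
Step 2: G0=G3|G0=1|1=1 G1=G3=1 G2=(0+0>=2)=0 G3=(1+1>=1)=1 -> 1101
Step 3: G0=G3|G0=1|1=1 G1=G3=1 G2=(1+0>=2)=0 G3=(1+1>=1)=1 -> 1101
State from step 3 equals state from step 2 -> cycle length 1

Answer: 1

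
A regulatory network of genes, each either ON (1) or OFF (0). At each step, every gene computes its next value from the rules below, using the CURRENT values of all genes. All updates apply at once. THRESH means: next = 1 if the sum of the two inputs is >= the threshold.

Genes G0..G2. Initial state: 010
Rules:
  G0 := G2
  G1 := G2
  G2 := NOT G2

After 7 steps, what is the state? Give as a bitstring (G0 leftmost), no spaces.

Step 1: G0=G2=0 G1=G2=0 G2=NOT G2=NOT 0=1 -> 001
Step 2: G0=G2=1 G1=G2=1 G2=NOT G2=NOT 1=0 -> 110
Step 3: G0=G2=0 G1=G2=0 G2=NOT G2=NOT 0=1 -> 001
Step 4: G0=G2=1 G1=G2=1 G2=NOT G2=NOT 1=0 -> 110
Step 5: G0=G2=0 G1=G2=0 G2=NOT G2=NOT 0=1 -> 001
Step 6: G0=G2=1 G1=G2=1 G2=NOT G2=NOT 1=0 -> 110
Step 7: G0=G2=0 G1=G2=0 G2=NOT G2=NOT 0=1 -> 001

001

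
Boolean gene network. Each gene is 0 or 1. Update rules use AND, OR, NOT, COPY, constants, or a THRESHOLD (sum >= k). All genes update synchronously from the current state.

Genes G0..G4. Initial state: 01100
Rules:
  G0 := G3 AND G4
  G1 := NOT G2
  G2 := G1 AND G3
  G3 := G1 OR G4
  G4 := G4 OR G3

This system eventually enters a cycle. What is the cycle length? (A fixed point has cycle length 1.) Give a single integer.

Step 0: 01100
Step 1: G0=G3&G4=0&0=0 G1=NOT G2=NOT 1=0 G2=G1&G3=1&0=0 G3=G1|G4=1|0=1 G4=G4|G3=0|0=0 -> 00010
Step 2: G0=G3&G4=1&0=0 G1=NOT G2=NOT 0=1 G2=G1&G3=0&1=0 G3=G1|G4=0|0=0 G4=G4|G3=0|1=1 -> 01001
Step 3: G0=G3&G4=0&1=0 G1=NOT G2=NOT 0=1 G2=G1&G3=1&0=0 G3=G1|G4=1|1=1 G4=G4|G3=1|0=1 -> 01011
Step 4: G0=G3&G4=1&1=1 G1=NOT G2=NOT 0=1 G2=G1&G3=1&1=1 G3=G1|G4=1|1=1 G4=G4|G3=1|1=1 -> 11111
Step 5: G0=G3&G4=1&1=1 G1=NOT G2=NOT 1=0 G2=G1&G3=1&1=1 G3=G1|G4=1|1=1 G4=G4|G3=1|1=1 -> 10111
Step 6: G0=G3&G4=1&1=1 G1=NOT G2=NOT 1=0 G2=G1&G3=0&1=0 G3=G1|G4=0|1=1 G4=G4|G3=1|1=1 -> 10011
Step 7: G0=G3&G4=1&1=1 G1=NOT G2=NOT 0=1 G2=G1&G3=0&1=0 G3=G1|G4=0|1=1 G4=G4|G3=1|1=1 -> 11011
Step 8: G0=G3&G4=1&1=1 G1=NOT G2=NOT 0=1 G2=G1&G3=1&1=1 G3=G1|G4=1|1=1 G4=G4|G3=1|1=1 -> 11111
State from step 8 equals state from step 4 -> cycle length 4

Answer: 4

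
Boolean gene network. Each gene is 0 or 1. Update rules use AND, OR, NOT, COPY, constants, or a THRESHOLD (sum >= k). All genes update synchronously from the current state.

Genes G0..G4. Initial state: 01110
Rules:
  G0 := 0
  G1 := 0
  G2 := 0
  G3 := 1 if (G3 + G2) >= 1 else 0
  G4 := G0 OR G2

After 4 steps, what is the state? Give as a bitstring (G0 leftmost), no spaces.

Step 1: G0=0(const) G1=0(const) G2=0(const) G3=(1+1>=1)=1 G4=G0|G2=0|1=1 -> 00011
Step 2: G0=0(const) G1=0(const) G2=0(const) G3=(1+0>=1)=1 G4=G0|G2=0|0=0 -> 00010
Step 3: G0=0(const) G1=0(const) G2=0(const) G3=(1+0>=1)=1 G4=G0|G2=0|0=0 -> 00010
Step 4: G0=0(const) G1=0(const) G2=0(const) G3=(1+0>=1)=1 G4=G0|G2=0|0=0 -> 00010

00010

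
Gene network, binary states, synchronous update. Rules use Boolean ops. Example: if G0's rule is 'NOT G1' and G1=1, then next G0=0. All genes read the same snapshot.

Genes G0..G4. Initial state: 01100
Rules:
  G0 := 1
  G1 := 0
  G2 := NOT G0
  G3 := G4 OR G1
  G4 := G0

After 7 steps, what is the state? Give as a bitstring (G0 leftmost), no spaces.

Step 1: G0=1(const) G1=0(const) G2=NOT G0=NOT 0=1 G3=G4|G1=0|1=1 G4=G0=0 -> 10110
Step 2: G0=1(const) G1=0(const) G2=NOT G0=NOT 1=0 G3=G4|G1=0|0=0 G4=G0=1 -> 10001
Step 3: G0=1(const) G1=0(const) G2=NOT G0=NOT 1=0 G3=G4|G1=1|0=1 G4=G0=1 -> 10011
Step 4: G0=1(const) G1=0(const) G2=NOT G0=NOT 1=0 G3=G4|G1=1|0=1 G4=G0=1 -> 10011
Step 5: G0=1(const) G1=0(const) G2=NOT G0=NOT 1=0 G3=G4|G1=1|0=1 G4=G0=1 -> 10011
Step 6: G0=1(const) G1=0(const) G2=NOT G0=NOT 1=0 G3=G4|G1=1|0=1 G4=G0=1 -> 10011
Step 7: G0=1(const) G1=0(const) G2=NOT G0=NOT 1=0 G3=G4|G1=1|0=1 G4=G0=1 -> 10011

10011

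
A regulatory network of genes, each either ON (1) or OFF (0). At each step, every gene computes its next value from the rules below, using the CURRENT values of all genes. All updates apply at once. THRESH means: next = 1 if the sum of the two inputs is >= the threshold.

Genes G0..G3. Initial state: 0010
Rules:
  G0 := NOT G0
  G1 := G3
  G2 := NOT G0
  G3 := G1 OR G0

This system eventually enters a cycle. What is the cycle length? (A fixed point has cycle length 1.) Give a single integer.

Answer: 2

Derivation:
Step 0: 0010
Step 1: G0=NOT G0=NOT 0=1 G1=G3=0 G2=NOT G0=NOT 0=1 G3=G1|G0=0|0=0 -> 1010
Step 2: G0=NOT G0=NOT 1=0 G1=G3=0 G2=NOT G0=NOT 1=0 G3=G1|G0=0|1=1 -> 0001
Step 3: G0=NOT G0=NOT 0=1 G1=G3=1 G2=NOT G0=NOT 0=1 G3=G1|G0=0|0=0 -> 1110
Step 4: G0=NOT G0=NOT 1=0 G1=G3=0 G2=NOT G0=NOT 1=0 G3=G1|G0=1|1=1 -> 0001
State from step 4 equals state from step 2 -> cycle length 2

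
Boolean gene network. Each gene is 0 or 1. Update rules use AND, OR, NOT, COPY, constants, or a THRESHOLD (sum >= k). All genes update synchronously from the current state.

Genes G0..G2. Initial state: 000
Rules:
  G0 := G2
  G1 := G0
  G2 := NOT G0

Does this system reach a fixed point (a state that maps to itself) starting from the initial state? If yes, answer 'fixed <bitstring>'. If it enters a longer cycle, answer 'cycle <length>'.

Answer: cycle 4

Derivation:
Step 0: 000
Step 1: G0=G2=0 G1=G0=0 G2=NOT G0=NOT 0=1 -> 001
Step 2: G0=G2=1 G1=G0=0 G2=NOT G0=NOT 0=1 -> 101
Step 3: G0=G2=1 G1=G0=1 G2=NOT G0=NOT 1=0 -> 110
Step 4: G0=G2=0 G1=G0=1 G2=NOT G0=NOT 1=0 -> 010
Step 5: G0=G2=0 G1=G0=0 G2=NOT G0=NOT 0=1 -> 001
Cycle of length 4 starting at step 1 -> no fixed point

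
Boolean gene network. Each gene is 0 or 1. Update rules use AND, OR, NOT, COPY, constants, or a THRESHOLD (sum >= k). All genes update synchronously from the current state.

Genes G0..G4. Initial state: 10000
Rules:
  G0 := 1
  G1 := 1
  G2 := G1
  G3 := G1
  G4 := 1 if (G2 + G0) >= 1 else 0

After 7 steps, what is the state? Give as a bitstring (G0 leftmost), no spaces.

Step 1: G0=1(const) G1=1(const) G2=G1=0 G3=G1=0 G4=(0+1>=1)=1 -> 11001
Step 2: G0=1(const) G1=1(const) G2=G1=1 G3=G1=1 G4=(0+1>=1)=1 -> 11111
Step 3: G0=1(const) G1=1(const) G2=G1=1 G3=G1=1 G4=(1+1>=1)=1 -> 11111
Step 4: G0=1(const) G1=1(const) G2=G1=1 G3=G1=1 G4=(1+1>=1)=1 -> 11111
Step 5: G0=1(const) G1=1(const) G2=G1=1 G3=G1=1 G4=(1+1>=1)=1 -> 11111
Step 6: G0=1(const) G1=1(const) G2=G1=1 G3=G1=1 G4=(1+1>=1)=1 -> 11111
Step 7: G0=1(const) G1=1(const) G2=G1=1 G3=G1=1 G4=(1+1>=1)=1 -> 11111

11111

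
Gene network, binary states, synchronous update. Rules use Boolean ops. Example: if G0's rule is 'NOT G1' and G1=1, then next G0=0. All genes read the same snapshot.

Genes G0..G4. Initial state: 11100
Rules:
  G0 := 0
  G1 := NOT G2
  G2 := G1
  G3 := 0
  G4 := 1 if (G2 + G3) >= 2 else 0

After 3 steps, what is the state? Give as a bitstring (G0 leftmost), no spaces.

Step 1: G0=0(const) G1=NOT G2=NOT 1=0 G2=G1=1 G3=0(const) G4=(1+0>=2)=0 -> 00100
Step 2: G0=0(const) G1=NOT G2=NOT 1=0 G2=G1=0 G3=0(const) G4=(1+0>=2)=0 -> 00000
Step 3: G0=0(const) G1=NOT G2=NOT 0=1 G2=G1=0 G3=0(const) G4=(0+0>=2)=0 -> 01000

01000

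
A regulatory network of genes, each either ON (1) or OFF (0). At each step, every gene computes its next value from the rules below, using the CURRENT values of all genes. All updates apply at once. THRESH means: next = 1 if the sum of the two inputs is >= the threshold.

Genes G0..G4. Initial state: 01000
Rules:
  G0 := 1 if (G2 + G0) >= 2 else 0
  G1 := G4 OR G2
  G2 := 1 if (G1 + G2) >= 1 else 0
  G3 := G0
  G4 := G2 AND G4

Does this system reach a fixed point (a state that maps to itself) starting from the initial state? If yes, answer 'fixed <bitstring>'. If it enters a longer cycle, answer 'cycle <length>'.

Answer: fixed 01100

Derivation:
Step 0: 01000
Step 1: G0=(0+0>=2)=0 G1=G4|G2=0|0=0 G2=(1+0>=1)=1 G3=G0=0 G4=G2&G4=0&0=0 -> 00100
Step 2: G0=(1+0>=2)=0 G1=G4|G2=0|1=1 G2=(0+1>=1)=1 G3=G0=0 G4=G2&G4=1&0=0 -> 01100
Step 3: G0=(1+0>=2)=0 G1=G4|G2=0|1=1 G2=(1+1>=1)=1 G3=G0=0 G4=G2&G4=1&0=0 -> 01100
Fixed point reached at step 2: 01100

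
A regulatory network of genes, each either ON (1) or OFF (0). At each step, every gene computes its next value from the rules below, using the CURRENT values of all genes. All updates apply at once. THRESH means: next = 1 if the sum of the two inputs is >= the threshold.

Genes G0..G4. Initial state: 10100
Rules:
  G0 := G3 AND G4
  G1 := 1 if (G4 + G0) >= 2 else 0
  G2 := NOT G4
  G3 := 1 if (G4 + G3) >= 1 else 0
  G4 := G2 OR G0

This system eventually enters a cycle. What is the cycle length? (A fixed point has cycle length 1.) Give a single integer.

Step 0: 10100
Step 1: G0=G3&G4=0&0=0 G1=(0+1>=2)=0 G2=NOT G4=NOT 0=1 G3=(0+0>=1)=0 G4=G2|G0=1|1=1 -> 00101
Step 2: G0=G3&G4=0&1=0 G1=(1+0>=2)=0 G2=NOT G4=NOT 1=0 G3=(1+0>=1)=1 G4=G2|G0=1|0=1 -> 00011
Step 3: G0=G3&G4=1&1=1 G1=(1+0>=2)=0 G2=NOT G4=NOT 1=0 G3=(1+1>=1)=1 G4=G2|G0=0|0=0 -> 10010
Step 4: G0=G3&G4=1&0=0 G1=(0+1>=2)=0 G2=NOT G4=NOT 0=1 G3=(0+1>=1)=1 G4=G2|G0=0|1=1 -> 00111
Step 5: G0=G3&G4=1&1=1 G1=(1+0>=2)=0 G2=NOT G4=NOT 1=0 G3=(1+1>=1)=1 G4=G2|G0=1|0=1 -> 10011
Step 6: G0=G3&G4=1&1=1 G1=(1+1>=2)=1 G2=NOT G4=NOT 1=0 G3=(1+1>=1)=1 G4=G2|G0=0|1=1 -> 11011
Step 7: G0=G3&G4=1&1=1 G1=(1+1>=2)=1 G2=NOT G4=NOT 1=0 G3=(1+1>=1)=1 G4=G2|G0=0|1=1 -> 11011
State from step 7 equals state from step 6 -> cycle length 1

Answer: 1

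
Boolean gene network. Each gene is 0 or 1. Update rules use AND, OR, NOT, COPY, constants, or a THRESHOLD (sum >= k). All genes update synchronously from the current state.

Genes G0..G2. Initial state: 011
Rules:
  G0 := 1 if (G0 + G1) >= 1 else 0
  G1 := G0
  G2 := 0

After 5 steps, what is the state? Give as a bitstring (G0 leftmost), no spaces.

Step 1: G0=(0+1>=1)=1 G1=G0=0 G2=0(const) -> 100
Step 2: G0=(1+0>=1)=1 G1=G0=1 G2=0(const) -> 110
Step 3: G0=(1+1>=1)=1 G1=G0=1 G2=0(const) -> 110
Step 4: G0=(1+1>=1)=1 G1=G0=1 G2=0(const) -> 110
Step 5: G0=(1+1>=1)=1 G1=G0=1 G2=0(const) -> 110

110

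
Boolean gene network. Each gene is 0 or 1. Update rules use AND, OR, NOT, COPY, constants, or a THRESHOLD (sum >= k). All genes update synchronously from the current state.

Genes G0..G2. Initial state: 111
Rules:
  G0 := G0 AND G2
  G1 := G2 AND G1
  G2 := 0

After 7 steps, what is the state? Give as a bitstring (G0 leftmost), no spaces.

Step 1: G0=G0&G2=1&1=1 G1=G2&G1=1&1=1 G2=0(const) -> 110
Step 2: G0=G0&G2=1&0=0 G1=G2&G1=0&1=0 G2=0(const) -> 000
Step 3: G0=G0&G2=0&0=0 G1=G2&G1=0&0=0 G2=0(const) -> 000
Step 4: G0=G0&G2=0&0=0 G1=G2&G1=0&0=0 G2=0(const) -> 000
Step 5: G0=G0&G2=0&0=0 G1=G2&G1=0&0=0 G2=0(const) -> 000
Step 6: G0=G0&G2=0&0=0 G1=G2&G1=0&0=0 G2=0(const) -> 000
Step 7: G0=G0&G2=0&0=0 G1=G2&G1=0&0=0 G2=0(const) -> 000

000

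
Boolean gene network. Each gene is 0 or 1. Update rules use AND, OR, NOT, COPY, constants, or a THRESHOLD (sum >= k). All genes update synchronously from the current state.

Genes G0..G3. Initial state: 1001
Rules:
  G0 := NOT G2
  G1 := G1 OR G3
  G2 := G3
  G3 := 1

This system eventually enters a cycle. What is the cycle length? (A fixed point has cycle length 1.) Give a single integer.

Step 0: 1001
Step 1: G0=NOT G2=NOT 0=1 G1=G1|G3=0|1=1 G2=G3=1 G3=1(const) -> 1111
Step 2: G0=NOT G2=NOT 1=0 G1=G1|G3=1|1=1 G2=G3=1 G3=1(const) -> 0111
Step 3: G0=NOT G2=NOT 1=0 G1=G1|G3=1|1=1 G2=G3=1 G3=1(const) -> 0111
State from step 3 equals state from step 2 -> cycle length 1

Answer: 1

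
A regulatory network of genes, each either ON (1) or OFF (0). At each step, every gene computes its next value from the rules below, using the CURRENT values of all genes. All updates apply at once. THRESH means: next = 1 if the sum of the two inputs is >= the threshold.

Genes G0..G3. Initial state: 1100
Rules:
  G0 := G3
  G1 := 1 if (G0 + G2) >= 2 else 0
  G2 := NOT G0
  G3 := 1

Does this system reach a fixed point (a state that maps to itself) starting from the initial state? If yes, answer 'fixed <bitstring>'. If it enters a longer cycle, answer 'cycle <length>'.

Answer: fixed 1001

Derivation:
Step 0: 1100
Step 1: G0=G3=0 G1=(1+0>=2)=0 G2=NOT G0=NOT 1=0 G3=1(const) -> 0001
Step 2: G0=G3=1 G1=(0+0>=2)=0 G2=NOT G0=NOT 0=1 G3=1(const) -> 1011
Step 3: G0=G3=1 G1=(1+1>=2)=1 G2=NOT G0=NOT 1=0 G3=1(const) -> 1101
Step 4: G0=G3=1 G1=(1+0>=2)=0 G2=NOT G0=NOT 1=0 G3=1(const) -> 1001
Step 5: G0=G3=1 G1=(1+0>=2)=0 G2=NOT G0=NOT 1=0 G3=1(const) -> 1001
Fixed point reached at step 4: 1001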